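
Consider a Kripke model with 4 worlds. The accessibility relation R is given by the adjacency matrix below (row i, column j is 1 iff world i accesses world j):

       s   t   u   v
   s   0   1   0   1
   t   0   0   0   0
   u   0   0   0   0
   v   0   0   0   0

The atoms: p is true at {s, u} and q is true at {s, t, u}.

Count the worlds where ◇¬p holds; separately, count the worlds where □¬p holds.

For ◇¬p:
s: successors {t, v}; ¬p there: t:T, v:T. ✓
t: no successors, so ◇¬p fails. ✗
u: no successors, so ◇¬p fails. ✗
v: no successors, so ◇¬p fails. ✗
— 1 world.
For □¬p:
s: successors {t, v}; ¬p there: t:T, v:T. ✓
t: no successors, so □¬p holds vacuously. ✓
u: no successors, so □¬p holds vacuously. ✓
v: no successors, so □¬p holds vacuously. ✓
— 4 worlds.

1 and 4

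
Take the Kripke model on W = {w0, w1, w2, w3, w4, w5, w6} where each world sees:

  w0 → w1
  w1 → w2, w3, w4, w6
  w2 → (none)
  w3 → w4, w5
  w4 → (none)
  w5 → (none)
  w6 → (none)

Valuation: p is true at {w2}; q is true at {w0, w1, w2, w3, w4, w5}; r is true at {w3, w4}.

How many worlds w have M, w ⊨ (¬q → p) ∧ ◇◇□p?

2

w0: ¬q → p is T, ◇◇□p is T. ✓
w1: ¬q → p is T, ◇◇□p is T. ✓
w2: ¬q → p is T, ◇◇□p is F. ✗
w3: ¬q → p is T, ◇◇□p is F. ✗
w4: ¬q → p is T, ◇◇□p is F. ✗
w5: ¬q → p is T, ◇◇□p is F. ✗
w6: ¬q → p is F, ◇◇□p is F. ✗
Satisfying worlds: {w0, w1}.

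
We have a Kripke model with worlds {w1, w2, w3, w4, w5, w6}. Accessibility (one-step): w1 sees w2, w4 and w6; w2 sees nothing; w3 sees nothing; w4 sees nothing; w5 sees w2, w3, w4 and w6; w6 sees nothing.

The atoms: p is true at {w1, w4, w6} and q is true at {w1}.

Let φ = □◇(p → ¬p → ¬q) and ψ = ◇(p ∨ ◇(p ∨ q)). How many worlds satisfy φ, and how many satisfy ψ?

For □◇(p → ¬p → ¬q):
w1: successors {w2, w4, w6}; ◇(p → ¬p → ¬q) there: w2:F, w4:F, w6:F. ✗
w2: no successors, so □◇(p → ¬p → ¬q) holds vacuously. ✓
w3: no successors, so □◇(p → ¬p → ¬q) holds vacuously. ✓
w4: no successors, so □◇(p → ¬p → ¬q) holds vacuously. ✓
w5: successors {w2, w3, w4, w6}; ◇(p → ¬p → ¬q) there: w2:F, w3:F, w4:F, w6:F. ✗
w6: no successors, so □◇(p → ¬p → ¬q) holds vacuously. ✓
— 4 worlds.
For ◇(p ∨ ◇(p ∨ q)):
w1: successors {w2, w4, w6}; p ∨ ◇(p ∨ q) there: w2:F, w4:T, w6:T. ✓
w2: no successors, so ◇(p ∨ ◇(p ∨ q)) fails. ✗
w3: no successors, so ◇(p ∨ ◇(p ∨ q)) fails. ✗
w4: no successors, so ◇(p ∨ ◇(p ∨ q)) fails. ✗
w5: successors {w2, w3, w4, w6}; p ∨ ◇(p ∨ q) there: w2:F, w3:F, w4:T, w6:T. ✓
w6: no successors, so ◇(p ∨ ◇(p ∨ q)) fails. ✗
— 2 worlds.

4 and 2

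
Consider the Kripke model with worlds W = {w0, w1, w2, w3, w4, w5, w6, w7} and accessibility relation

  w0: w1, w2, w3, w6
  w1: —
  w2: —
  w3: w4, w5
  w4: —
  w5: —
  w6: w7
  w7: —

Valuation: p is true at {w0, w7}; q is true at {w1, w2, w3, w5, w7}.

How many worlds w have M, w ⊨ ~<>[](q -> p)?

w0: <>[](q -> p) is T. ✗
w1: <>[](q -> p) is F. ✓
w2: <>[](q -> p) is F. ✓
w3: <>[](q -> p) is T. ✗
w4: <>[](q -> p) is F. ✓
w5: <>[](q -> p) is F. ✓
w6: <>[](q -> p) is T. ✗
w7: <>[](q -> p) is F. ✓
Satisfying worlds: {w1, w2, w4, w5, w7}.

5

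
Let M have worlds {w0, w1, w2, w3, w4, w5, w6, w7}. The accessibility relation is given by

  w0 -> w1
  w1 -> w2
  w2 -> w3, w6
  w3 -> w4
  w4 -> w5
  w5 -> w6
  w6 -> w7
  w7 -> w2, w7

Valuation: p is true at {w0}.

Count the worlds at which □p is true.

w0: successors {w1}; p there: w1:F. ✗
w1: successors {w2}; p there: w2:F. ✗
w2: successors {w3, w6}; p there: w3:F, w6:F. ✗
w3: successors {w4}; p there: w4:F. ✗
w4: successors {w5}; p there: w5:F. ✗
w5: successors {w6}; p there: w6:F. ✗
w6: successors {w7}; p there: w7:F. ✗
w7: successors {w2, w7}; p there: w2:F, w7:F. ✗
Satisfying worlds: ∅.

0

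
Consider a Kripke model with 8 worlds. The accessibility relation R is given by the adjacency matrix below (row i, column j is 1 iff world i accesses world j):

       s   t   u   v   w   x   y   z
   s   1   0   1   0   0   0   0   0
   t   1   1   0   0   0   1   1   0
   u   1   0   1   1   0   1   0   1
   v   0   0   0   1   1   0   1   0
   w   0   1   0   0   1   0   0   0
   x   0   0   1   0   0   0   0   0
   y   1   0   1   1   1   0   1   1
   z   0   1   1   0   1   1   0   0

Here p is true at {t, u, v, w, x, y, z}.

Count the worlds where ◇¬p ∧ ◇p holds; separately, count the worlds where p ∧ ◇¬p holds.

For ◇¬p ∧ ◇p:
s: ◇¬p is T, ◇p is T. ✓
t: ◇¬p is T, ◇p is T. ✓
u: ◇¬p is T, ◇p is T. ✓
v: ◇¬p is F, ◇p is T. ✗
w: ◇¬p is F, ◇p is T. ✗
x: ◇¬p is F, ◇p is T. ✗
y: ◇¬p is T, ◇p is T. ✓
z: ◇¬p is F, ◇p is T. ✗
— 4 worlds.
For p ∧ ◇¬p:
s: p is F, ◇¬p is T. ✗
t: p is T, ◇¬p is T. ✓
u: p is T, ◇¬p is T. ✓
v: p is T, ◇¬p is F. ✗
w: p is T, ◇¬p is F. ✗
x: p is T, ◇¬p is F. ✗
y: p is T, ◇¬p is T. ✓
z: p is T, ◇¬p is F. ✗
— 3 worlds.

4 and 3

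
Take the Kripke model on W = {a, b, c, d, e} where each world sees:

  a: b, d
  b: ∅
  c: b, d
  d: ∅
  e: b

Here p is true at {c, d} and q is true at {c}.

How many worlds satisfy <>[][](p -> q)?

3

a: successors {b, d}; [][](p -> q) there: b:T, d:T. ✓
b: no successors, so <>[][](p -> q) fails. ✗
c: successors {b, d}; [][](p -> q) there: b:T, d:T. ✓
d: no successors, so <>[][](p -> q) fails. ✗
e: successors {b}; [][](p -> q) there: b:T. ✓
Satisfying worlds: {a, c, e}.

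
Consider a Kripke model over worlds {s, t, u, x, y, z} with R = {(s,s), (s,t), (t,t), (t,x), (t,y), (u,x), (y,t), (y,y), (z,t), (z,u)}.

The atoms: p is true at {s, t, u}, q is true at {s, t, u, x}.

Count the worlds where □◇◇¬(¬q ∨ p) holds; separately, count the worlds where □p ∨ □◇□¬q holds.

3 and 3

For □◇◇¬(¬q ∨ p):
s: successors {s, t}; ◇◇¬(¬q ∨ p) there: s:T, t:T. ✓
t: successors {t, x, y}; ◇◇¬(¬q ∨ p) there: t:T, x:F, y:T. ✗
u: successors {x}; ◇◇¬(¬q ∨ p) there: x:F. ✗
x: no successors, so □◇◇¬(¬q ∨ p) holds vacuously. ✓
y: successors {t, y}; ◇◇¬(¬q ∨ p) there: t:T, y:T. ✓
z: successors {t, u}; ◇◇¬(¬q ∨ p) there: t:T, u:F. ✗
— 3 worlds.
For □p ∨ □◇□¬q:
s: □p is T, □◇□¬q is F. ✓
t: □p is F, □◇□¬q is F. ✗
u: □p is F, □◇□¬q is F. ✗
x: □p is T, □◇□¬q is T. ✓
y: □p is F, □◇□¬q is F. ✗
z: □p is T, □◇□¬q is T. ✓
— 3 worlds.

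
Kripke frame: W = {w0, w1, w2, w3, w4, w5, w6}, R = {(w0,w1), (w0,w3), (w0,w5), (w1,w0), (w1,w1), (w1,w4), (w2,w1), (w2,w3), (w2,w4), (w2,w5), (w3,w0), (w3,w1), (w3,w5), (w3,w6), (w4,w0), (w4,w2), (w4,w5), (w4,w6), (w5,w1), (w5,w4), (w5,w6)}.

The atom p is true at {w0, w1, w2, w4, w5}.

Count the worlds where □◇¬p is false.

w0: successors {w1, w3, w5}; ◇¬p there: w1:F, w3:T, w5:T. ✗
w1: successors {w0, w1, w4}; ◇¬p there: w0:T, w1:F, w4:T. ✗
w2: successors {w1, w3, w4, w5}; ◇¬p there: w1:F, w3:T, w4:T, w5:T. ✗
w3: successors {w0, w1, w5, w6}; ◇¬p there: w0:T, w1:F, w5:T, w6:F. ✗
w4: successors {w0, w2, w5, w6}; ◇¬p there: w0:T, w2:T, w5:T, w6:F. ✗
w5: successors {w1, w4, w6}; ◇¬p there: w1:F, w4:T, w6:F. ✗
w6: no successors, so □◇¬p holds vacuously. ✓
Satisfying worlds: {w6}.
So □◇¬p fails at the other 6 worlds.

6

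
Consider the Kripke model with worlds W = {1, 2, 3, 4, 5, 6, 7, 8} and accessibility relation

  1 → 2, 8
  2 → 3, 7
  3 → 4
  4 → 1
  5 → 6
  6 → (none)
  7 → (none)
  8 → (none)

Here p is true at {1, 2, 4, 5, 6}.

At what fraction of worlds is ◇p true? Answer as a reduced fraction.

1/2

1: successors {2, 8}; p there: 2:T, 8:F. ✓
2: successors {3, 7}; p there: 3:F, 7:F. ✗
3: successors {4}; p there: 4:T. ✓
4: successors {1}; p there: 1:T. ✓
5: successors {6}; p there: 6:T. ✓
6: no successors, so ◇p fails. ✗
7: no successors, so ◇p fails. ✗
8: no successors, so ◇p fails. ✗
That's 4 of 8 worlds, so 4/8 = 1/2.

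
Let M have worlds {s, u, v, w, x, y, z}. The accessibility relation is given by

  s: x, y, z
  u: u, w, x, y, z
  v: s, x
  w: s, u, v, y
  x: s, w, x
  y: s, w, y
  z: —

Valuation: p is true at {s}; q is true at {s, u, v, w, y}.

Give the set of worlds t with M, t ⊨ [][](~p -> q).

s: successors {x, y, z}; [](~p -> q) there: x:F, y:T, z:T. ✗
u: successors {u, w, x, y, z}; [](~p -> q) there: u:F, w:T, x:F, y:T, z:T. ✗
v: successors {s, x}; [](~p -> q) there: s:F, x:F. ✗
w: successors {s, u, v, y}; [](~p -> q) there: s:F, u:F, v:F, y:T. ✗
x: successors {s, w, x}; [](~p -> q) there: s:F, w:T, x:F. ✗
y: successors {s, w, y}; [](~p -> q) there: s:F, w:T, y:T. ✗
z: no successors, so [][](~p -> q) holds vacuously. ✓

{z}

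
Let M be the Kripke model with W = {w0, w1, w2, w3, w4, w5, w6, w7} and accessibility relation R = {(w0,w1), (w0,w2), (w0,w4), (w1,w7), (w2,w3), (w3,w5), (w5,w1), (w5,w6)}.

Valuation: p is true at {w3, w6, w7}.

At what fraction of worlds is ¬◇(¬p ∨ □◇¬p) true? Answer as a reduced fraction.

3/8

w0: ◇(¬p ∨ □◇¬p) is T. ✗
w1: ◇(¬p ∨ □◇¬p) is T. ✗
w2: ◇(¬p ∨ □◇¬p) is T. ✗
w3: ◇(¬p ∨ □◇¬p) is T. ✗
w4: ◇(¬p ∨ □◇¬p) is F. ✓
w5: ◇(¬p ∨ □◇¬p) is T. ✗
w6: ◇(¬p ∨ □◇¬p) is F. ✓
w7: ◇(¬p ∨ □◇¬p) is F. ✓
That's 3 of 8 worlds, so 3/8.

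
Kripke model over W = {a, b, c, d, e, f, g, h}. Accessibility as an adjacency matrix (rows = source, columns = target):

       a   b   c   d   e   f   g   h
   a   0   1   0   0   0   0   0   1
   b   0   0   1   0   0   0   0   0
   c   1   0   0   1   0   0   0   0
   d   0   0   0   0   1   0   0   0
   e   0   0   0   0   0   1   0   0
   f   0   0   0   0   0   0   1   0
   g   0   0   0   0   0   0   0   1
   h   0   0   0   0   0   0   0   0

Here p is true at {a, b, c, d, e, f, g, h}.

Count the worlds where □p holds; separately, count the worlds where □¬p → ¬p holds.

For □p:
a: successors {b, h}; p there: b:T, h:T. ✓
b: successors {c}; p there: c:T. ✓
c: successors {a, d}; p there: a:T, d:T. ✓
d: successors {e}; p there: e:T. ✓
e: successors {f}; p there: f:T. ✓
f: successors {g}; p there: g:T. ✓
g: successors {h}; p there: h:T. ✓
h: no successors, so □p holds vacuously. ✓
— 8 worlds.
For □¬p → ¬p:
a: □¬p is F, ¬p is F. ✓
b: □¬p is F, ¬p is F. ✓
c: □¬p is F, ¬p is F. ✓
d: □¬p is F, ¬p is F. ✓
e: □¬p is F, ¬p is F. ✓
f: □¬p is F, ¬p is F. ✓
g: □¬p is F, ¬p is F. ✓
h: □¬p is T, ¬p is F. ✗
— 7 worlds.

8 and 7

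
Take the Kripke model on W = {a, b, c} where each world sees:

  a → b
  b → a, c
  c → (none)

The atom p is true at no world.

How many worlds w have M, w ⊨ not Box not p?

a: Box not p is T. ✗
b: Box not p is T. ✗
c: Box not p is T. ✗
Satisfying worlds: ∅.

0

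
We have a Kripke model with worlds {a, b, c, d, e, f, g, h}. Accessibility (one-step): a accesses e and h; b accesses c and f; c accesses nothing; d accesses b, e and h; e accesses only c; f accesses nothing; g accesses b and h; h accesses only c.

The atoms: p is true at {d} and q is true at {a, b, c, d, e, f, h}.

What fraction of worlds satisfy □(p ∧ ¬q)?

a: successors {e, h}; p ∧ ¬q there: e:F, h:F. ✗
b: successors {c, f}; p ∧ ¬q there: c:F, f:F. ✗
c: no successors, so □(p ∧ ¬q) holds vacuously. ✓
d: successors {b, e, h}; p ∧ ¬q there: b:F, e:F, h:F. ✗
e: successors {c}; p ∧ ¬q there: c:F. ✗
f: no successors, so □(p ∧ ¬q) holds vacuously. ✓
g: successors {b, h}; p ∧ ¬q there: b:F, h:F. ✗
h: successors {c}; p ∧ ¬q there: c:F. ✗
That's 2 of 8 worlds, so 2/8 = 1/4.

1/4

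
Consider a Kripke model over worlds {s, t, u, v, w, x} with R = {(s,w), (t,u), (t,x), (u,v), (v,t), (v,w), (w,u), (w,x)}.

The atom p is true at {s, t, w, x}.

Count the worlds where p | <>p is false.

s: p is T, <>p is T. ✓
t: p is T, <>p is T. ✓
u: p is F, <>p is F. ✗
v: p is F, <>p is T. ✓
w: p is T, <>p is T. ✓
x: p is T, <>p is F. ✓
Satisfying worlds: {s, t, v, w, x}.
So p | <>p fails at the other 1 world.

1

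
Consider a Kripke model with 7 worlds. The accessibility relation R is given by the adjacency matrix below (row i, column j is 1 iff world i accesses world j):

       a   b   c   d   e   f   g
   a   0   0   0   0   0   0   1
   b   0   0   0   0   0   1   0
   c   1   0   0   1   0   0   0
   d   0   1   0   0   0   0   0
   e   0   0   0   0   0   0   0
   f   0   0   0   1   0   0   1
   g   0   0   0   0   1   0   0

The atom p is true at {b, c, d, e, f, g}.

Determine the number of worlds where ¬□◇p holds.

a: □◇p is T. ✗
b: □◇p is T. ✗
c: □◇p is T. ✗
d: □◇p is T. ✗
e: □◇p is T. ✗
f: □◇p is T. ✗
g: □◇p is F. ✓
Satisfying worlds: {g}.

1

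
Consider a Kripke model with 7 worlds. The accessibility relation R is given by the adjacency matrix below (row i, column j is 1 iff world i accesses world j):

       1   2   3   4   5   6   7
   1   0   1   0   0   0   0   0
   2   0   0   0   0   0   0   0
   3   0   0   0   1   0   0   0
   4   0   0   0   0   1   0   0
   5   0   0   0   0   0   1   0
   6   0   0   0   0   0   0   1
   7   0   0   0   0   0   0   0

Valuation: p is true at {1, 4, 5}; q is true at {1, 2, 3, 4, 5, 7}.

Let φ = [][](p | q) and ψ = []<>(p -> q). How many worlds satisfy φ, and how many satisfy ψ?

6 and 5

For [][](p | q):
1: successors {2}; [](p | q) there: 2:T. ✓
2: no successors, so [][](p | q) holds vacuously. ✓
3: successors {4}; [](p | q) there: 4:T. ✓
4: successors {5}; [](p | q) there: 5:F. ✗
5: successors {6}; [](p | q) there: 6:T. ✓
6: successors {7}; [](p | q) there: 7:T. ✓
7: no successors, so [][](p | q) holds vacuously. ✓
— 6 worlds.
For []<>(p -> q):
1: successors {2}; <>(p -> q) there: 2:F. ✗
2: no successors, so []<>(p -> q) holds vacuously. ✓
3: successors {4}; <>(p -> q) there: 4:T. ✓
4: successors {5}; <>(p -> q) there: 5:T. ✓
5: successors {6}; <>(p -> q) there: 6:T. ✓
6: successors {7}; <>(p -> q) there: 7:F. ✗
7: no successors, so []<>(p -> q) holds vacuously. ✓
— 5 worlds.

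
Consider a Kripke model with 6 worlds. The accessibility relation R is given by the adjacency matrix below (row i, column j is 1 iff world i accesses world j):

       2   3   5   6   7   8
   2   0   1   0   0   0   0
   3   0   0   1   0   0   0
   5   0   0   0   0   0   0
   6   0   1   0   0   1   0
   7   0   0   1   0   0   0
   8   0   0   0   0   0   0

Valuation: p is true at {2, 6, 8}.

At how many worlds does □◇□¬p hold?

4

2: successors {3}; ◇□¬p there: 3:T. ✓
3: successors {5}; ◇□¬p there: 5:F. ✗
5: no successors, so □◇□¬p holds vacuously. ✓
6: successors {3, 7}; ◇□¬p there: 3:T, 7:T. ✓
7: successors {5}; ◇□¬p there: 5:F. ✗
8: no successors, so □◇□¬p holds vacuously. ✓
Satisfying worlds: {2, 5, 6, 8}.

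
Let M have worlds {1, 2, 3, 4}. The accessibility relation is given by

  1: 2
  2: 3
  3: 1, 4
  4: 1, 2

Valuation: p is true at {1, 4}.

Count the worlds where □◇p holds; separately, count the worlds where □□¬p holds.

1 and 2

For □◇p:
1: successors {2}; ◇p there: 2:F. ✗
2: successors {3}; ◇p there: 3:T. ✓
3: successors {1, 4}; ◇p there: 1:F, 4:T. ✗
4: successors {1, 2}; ◇p there: 1:F, 2:F. ✗
— 1 world.
For □□¬p:
1: successors {2}; □¬p there: 2:T. ✓
2: successors {3}; □¬p there: 3:F. ✗
3: successors {1, 4}; □¬p there: 1:T, 4:F. ✗
4: successors {1, 2}; □¬p there: 1:T, 2:T. ✓
— 2 worlds.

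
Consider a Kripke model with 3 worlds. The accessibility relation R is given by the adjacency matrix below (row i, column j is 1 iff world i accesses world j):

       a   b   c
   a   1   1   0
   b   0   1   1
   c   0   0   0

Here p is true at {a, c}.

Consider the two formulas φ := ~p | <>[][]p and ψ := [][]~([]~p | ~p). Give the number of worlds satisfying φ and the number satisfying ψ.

1 and 1

For ~p | <>[][]p:
a: ~p is F, <>[][]p is F. ✗
b: ~p is T, <>[][]p is T. ✓
c: ~p is F, <>[][]p is F. ✗
— 1 world.
For [][]~([]~p | ~p):
a: successors {a, b}; []~([]~p | ~p) there: a:F, b:F. ✗
b: successors {b, c}; []~([]~p | ~p) there: b:F, c:T. ✗
c: no successors, so [][]~([]~p | ~p) holds vacuously. ✓
— 1 world.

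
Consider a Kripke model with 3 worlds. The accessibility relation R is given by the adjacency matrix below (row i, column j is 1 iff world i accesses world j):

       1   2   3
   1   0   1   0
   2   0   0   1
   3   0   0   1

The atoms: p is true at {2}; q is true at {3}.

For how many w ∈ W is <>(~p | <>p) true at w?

1: successors {2}; ~p | <>p there: 2:F. ✗
2: successors {3}; ~p | <>p there: 3:T. ✓
3: successors {3}; ~p | <>p there: 3:T. ✓
Satisfying worlds: {2, 3}.

2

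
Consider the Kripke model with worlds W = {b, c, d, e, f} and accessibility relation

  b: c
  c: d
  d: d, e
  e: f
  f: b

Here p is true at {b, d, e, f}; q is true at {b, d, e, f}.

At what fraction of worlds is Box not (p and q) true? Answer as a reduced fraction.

1/5

b: successors {c}; not (p and q) there: c:T. ✓
c: successors {d}; not (p and q) there: d:F. ✗
d: successors {d, e}; not (p and q) there: d:F, e:F. ✗
e: successors {f}; not (p and q) there: f:F. ✗
f: successors {b}; not (p and q) there: b:F. ✗
That's 1 of 5 worlds, so 1/5.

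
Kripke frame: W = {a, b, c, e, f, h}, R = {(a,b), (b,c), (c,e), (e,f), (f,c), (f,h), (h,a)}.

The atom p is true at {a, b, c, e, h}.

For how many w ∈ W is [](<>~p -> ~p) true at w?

a: successors {b}; <>~p -> ~p there: b:T. ✓
b: successors {c}; <>~p -> ~p there: c:T. ✓
c: successors {e}; <>~p -> ~p there: e:F. ✗
e: successors {f}; <>~p -> ~p there: f:T. ✓
f: successors {c, h}; <>~p -> ~p there: c:T, h:T. ✓
h: successors {a}; <>~p -> ~p there: a:T. ✓
Satisfying worlds: {a, b, e, f, h}.

5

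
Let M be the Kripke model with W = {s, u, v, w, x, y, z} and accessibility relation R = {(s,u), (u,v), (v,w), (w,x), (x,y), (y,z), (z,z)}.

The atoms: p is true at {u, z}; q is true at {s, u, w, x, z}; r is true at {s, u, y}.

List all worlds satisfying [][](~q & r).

s: successors {u}; [](~q & r) there: u:F. ✗
u: successors {v}; [](~q & r) there: v:F. ✗
v: successors {w}; [](~q & r) there: w:F. ✗
w: successors {x}; [](~q & r) there: x:T. ✓
x: successors {y}; [](~q & r) there: y:F. ✗
y: successors {z}; [](~q & r) there: z:F. ✗
z: successors {z}; [](~q & r) there: z:F. ✗

{w}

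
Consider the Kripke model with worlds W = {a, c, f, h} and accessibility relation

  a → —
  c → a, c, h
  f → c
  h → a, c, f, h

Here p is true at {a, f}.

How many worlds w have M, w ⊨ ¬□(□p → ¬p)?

2

a: □(□p → ¬p) is T. ✗
c: □(□p → ¬p) is F. ✓
f: □(□p → ¬p) is T. ✗
h: □(□p → ¬p) is F. ✓
Satisfying worlds: {c, h}.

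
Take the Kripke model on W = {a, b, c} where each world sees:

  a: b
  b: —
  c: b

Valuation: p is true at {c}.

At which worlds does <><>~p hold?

∅

a: successors {b}; <>~p there: b:F. ✗
b: no successors, so <><>~p fails. ✗
c: successors {b}; <>~p there: b:F. ✗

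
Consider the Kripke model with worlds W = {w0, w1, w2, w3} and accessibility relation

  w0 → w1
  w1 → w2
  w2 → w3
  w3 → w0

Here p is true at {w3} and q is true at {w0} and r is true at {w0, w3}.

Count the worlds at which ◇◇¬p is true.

3

w0: successors {w1}; ◇¬p there: w1:T. ✓
w1: successors {w2}; ◇¬p there: w2:F. ✗
w2: successors {w3}; ◇¬p there: w3:T. ✓
w3: successors {w0}; ◇¬p there: w0:T. ✓
Satisfying worlds: {w0, w2, w3}.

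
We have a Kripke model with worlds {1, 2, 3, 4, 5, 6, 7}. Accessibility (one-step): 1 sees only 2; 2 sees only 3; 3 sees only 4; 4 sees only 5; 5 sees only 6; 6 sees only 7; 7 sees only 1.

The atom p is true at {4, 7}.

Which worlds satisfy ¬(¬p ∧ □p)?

{1, 2, 4, 5, 7}

1: ¬p ∧ □p is F. ✓
2: ¬p ∧ □p is F. ✓
3: ¬p ∧ □p is T. ✗
4: ¬p ∧ □p is F. ✓
5: ¬p ∧ □p is F. ✓
6: ¬p ∧ □p is T. ✗
7: ¬p ∧ □p is F. ✓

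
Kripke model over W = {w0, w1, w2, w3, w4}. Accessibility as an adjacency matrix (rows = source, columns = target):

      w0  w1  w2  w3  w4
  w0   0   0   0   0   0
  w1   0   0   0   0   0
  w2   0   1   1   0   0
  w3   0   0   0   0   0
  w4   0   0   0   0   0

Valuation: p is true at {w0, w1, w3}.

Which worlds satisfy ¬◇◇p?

w0: ◇◇p is F. ✓
w1: ◇◇p is F. ✓
w2: ◇◇p is T. ✗
w3: ◇◇p is F. ✓
w4: ◇◇p is F. ✓

{w0, w1, w3, w4}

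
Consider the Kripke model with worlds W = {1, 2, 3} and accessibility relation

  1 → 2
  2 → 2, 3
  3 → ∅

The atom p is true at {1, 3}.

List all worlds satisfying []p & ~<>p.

1: []p is F, ~<>p is T. ✗
2: []p is F, ~<>p is F. ✗
3: []p is T, ~<>p is T. ✓

{3}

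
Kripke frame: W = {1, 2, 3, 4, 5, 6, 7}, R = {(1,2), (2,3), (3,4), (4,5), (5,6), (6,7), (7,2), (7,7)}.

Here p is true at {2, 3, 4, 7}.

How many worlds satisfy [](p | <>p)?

6

1: successors {2}; p | <>p there: 2:T. ✓
2: successors {3}; p | <>p there: 3:T. ✓
3: successors {4}; p | <>p there: 4:T. ✓
4: successors {5}; p | <>p there: 5:F. ✗
5: successors {6}; p | <>p there: 6:T. ✓
6: successors {7}; p | <>p there: 7:T. ✓
7: successors {2, 7}; p | <>p there: 2:T, 7:T. ✓
Satisfying worlds: {1, 2, 3, 5, 6, 7}.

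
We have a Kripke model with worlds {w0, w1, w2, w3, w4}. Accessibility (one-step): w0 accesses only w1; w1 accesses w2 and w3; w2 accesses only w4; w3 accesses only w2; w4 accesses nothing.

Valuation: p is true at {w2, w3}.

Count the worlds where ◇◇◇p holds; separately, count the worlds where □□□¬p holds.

1 and 4

For ◇◇◇p:
w0: successors {w1}; ◇◇p there: w1:T. ✓
w1: successors {w2, w3}; ◇◇p there: w2:F, w3:F. ✗
w2: successors {w4}; ◇◇p there: w4:F. ✗
w3: successors {w2}; ◇◇p there: w2:F. ✗
w4: no successors, so ◇◇◇p fails. ✗
— 1 world.
For □□□¬p:
w0: successors {w1}; □□¬p there: w1:F. ✗
w1: successors {w2, w3}; □□¬p there: w2:T, w3:T. ✓
w2: successors {w4}; □□¬p there: w4:T. ✓
w3: successors {w2}; □□¬p there: w2:T. ✓
w4: no successors, so □□□¬p holds vacuously. ✓
— 4 worlds.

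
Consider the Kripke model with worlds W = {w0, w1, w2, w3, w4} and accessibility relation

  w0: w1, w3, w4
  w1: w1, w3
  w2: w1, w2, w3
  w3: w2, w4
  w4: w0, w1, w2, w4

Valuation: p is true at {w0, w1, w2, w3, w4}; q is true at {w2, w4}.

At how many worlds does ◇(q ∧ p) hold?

4

w0: successors {w1, w3, w4}; q ∧ p there: w1:F, w3:F, w4:T. ✓
w1: successors {w1, w3}; q ∧ p there: w1:F, w3:F. ✗
w2: successors {w1, w2, w3}; q ∧ p there: w1:F, w2:T, w3:F. ✓
w3: successors {w2, w4}; q ∧ p there: w2:T, w4:T. ✓
w4: successors {w0, w1, w2, w4}; q ∧ p there: w0:F, w1:F, w2:T, w4:T. ✓
Satisfying worlds: {w0, w2, w3, w4}.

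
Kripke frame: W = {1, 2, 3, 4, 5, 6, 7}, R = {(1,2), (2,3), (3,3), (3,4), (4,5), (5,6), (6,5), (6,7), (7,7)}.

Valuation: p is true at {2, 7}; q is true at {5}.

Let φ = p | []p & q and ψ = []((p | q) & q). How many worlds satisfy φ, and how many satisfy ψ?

For p | []p & q:
1: p is F, []p & q is F. ✗
2: p is T, []p & q is F. ✓
3: p is F, []p & q is F. ✗
4: p is F, []p & q is F. ✗
5: p is F, []p & q is F. ✗
6: p is F, []p & q is F. ✗
7: p is T, []p & q is F. ✓
— 2 worlds.
For []((p | q) & q):
1: successors {2}; (p | q) & q there: 2:F. ✗
2: successors {3}; (p | q) & q there: 3:F. ✗
3: successors {3, 4}; (p | q) & q there: 3:F, 4:F. ✗
4: successors {5}; (p | q) & q there: 5:T. ✓
5: successors {6}; (p | q) & q there: 6:F. ✗
6: successors {5, 7}; (p | q) & q there: 5:T, 7:F. ✗
7: successors {7}; (p | q) & q there: 7:F. ✗
— 1 world.

2 and 1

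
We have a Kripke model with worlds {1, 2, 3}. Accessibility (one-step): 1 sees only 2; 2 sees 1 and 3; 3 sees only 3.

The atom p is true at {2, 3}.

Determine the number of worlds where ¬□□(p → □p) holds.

1: □□(p → □p) is T. ✗
2: □□(p → □p) is F. ✓
3: □□(p → □p) is T. ✗
Satisfying worlds: {2}.

1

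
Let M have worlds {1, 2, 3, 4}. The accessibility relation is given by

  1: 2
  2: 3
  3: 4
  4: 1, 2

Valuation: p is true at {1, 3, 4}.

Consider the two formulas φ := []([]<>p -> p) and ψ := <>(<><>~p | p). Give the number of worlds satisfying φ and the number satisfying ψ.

For []([]<>p -> p):
1: successors {2}; []<>p -> p there: 2:F. ✗
2: successors {3}; []<>p -> p there: 3:T. ✓
3: successors {4}; []<>p -> p there: 4:T. ✓
4: successors {1, 2}; []<>p -> p there: 1:T, 2:F. ✗
— 2 worlds.
For <>(<><>~p | p):
1: successors {2}; <><>~p | p there: 2:F. ✗
2: successors {3}; <><>~p | p there: 3:T. ✓
3: successors {4}; <><>~p | p there: 4:T. ✓
4: successors {1, 2}; <><>~p | p there: 1:T, 2:F. ✓
— 3 worlds.

2 and 3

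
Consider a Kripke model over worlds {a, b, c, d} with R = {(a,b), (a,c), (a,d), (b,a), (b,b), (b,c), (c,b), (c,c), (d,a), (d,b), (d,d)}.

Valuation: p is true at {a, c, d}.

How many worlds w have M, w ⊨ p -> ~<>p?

1

a: p is T, ~<>p is F. ✗
b: p is F, ~<>p is F. ✓
c: p is T, ~<>p is F. ✗
d: p is T, ~<>p is F. ✗
Satisfying worlds: {b}.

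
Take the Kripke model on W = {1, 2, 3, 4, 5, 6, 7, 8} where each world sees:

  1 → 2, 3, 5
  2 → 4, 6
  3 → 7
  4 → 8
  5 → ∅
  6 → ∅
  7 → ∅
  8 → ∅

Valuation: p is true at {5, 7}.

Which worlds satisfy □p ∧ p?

{5, 7}

1: □p is F, p is F. ✗
2: □p is F, p is F. ✗
3: □p is T, p is F. ✗
4: □p is F, p is F. ✗
5: □p is T, p is T. ✓
6: □p is T, p is F. ✗
7: □p is T, p is T. ✓
8: □p is T, p is F. ✗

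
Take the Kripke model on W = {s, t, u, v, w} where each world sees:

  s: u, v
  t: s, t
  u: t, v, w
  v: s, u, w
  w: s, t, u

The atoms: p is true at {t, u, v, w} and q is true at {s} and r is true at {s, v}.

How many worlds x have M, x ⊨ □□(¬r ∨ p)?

0

s: successors {u, v}; □(¬r ∨ p) there: u:T, v:F. ✗
t: successors {s, t}; □(¬r ∨ p) there: s:T, t:F. ✗
u: successors {t, v, w}; □(¬r ∨ p) there: t:F, v:F, w:F. ✗
v: successors {s, u, w}; □(¬r ∨ p) there: s:T, u:T, w:F. ✗
w: successors {s, t, u}; □(¬r ∨ p) there: s:T, t:F, u:T. ✗
Satisfying worlds: ∅.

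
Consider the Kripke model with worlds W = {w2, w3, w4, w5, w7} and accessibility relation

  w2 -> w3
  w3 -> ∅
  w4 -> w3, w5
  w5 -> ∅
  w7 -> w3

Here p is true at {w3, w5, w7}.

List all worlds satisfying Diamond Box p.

w2: successors {w3}; Box p there: w3:T. ✓
w3: no successors, so Diamond Box p fails. ✗
w4: successors {w3, w5}; Box p there: w3:T, w5:T. ✓
w5: no successors, so Diamond Box p fails. ✗
w7: successors {w3}; Box p there: w3:T. ✓

{w2, w4, w7}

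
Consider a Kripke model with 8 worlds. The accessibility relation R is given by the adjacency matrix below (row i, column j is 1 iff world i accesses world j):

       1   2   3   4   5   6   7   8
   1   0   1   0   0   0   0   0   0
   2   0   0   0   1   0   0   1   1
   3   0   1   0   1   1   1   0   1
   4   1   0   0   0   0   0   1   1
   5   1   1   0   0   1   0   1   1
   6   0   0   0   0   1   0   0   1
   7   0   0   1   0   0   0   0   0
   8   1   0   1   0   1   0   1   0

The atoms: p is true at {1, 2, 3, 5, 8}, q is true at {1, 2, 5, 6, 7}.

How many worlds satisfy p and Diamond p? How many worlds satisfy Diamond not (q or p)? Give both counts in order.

5 and 2

For p and Diamond p:
1: p is T, Diamond p is T. ✓
2: p is T, Diamond p is T. ✓
3: p is T, Diamond p is T. ✓
4: p is F, Diamond p is T. ✗
5: p is T, Diamond p is T. ✓
6: p is F, Diamond p is T. ✗
7: p is F, Diamond p is T. ✗
8: p is T, Diamond p is T. ✓
— 5 worlds.
For Diamond not (q or p):
1: successors {2}; not (q or p) there: 2:F. ✗
2: successors {4, 7, 8}; not (q or p) there: 4:T, 7:F, 8:F. ✓
3: successors {2, 4, 5, 6, 8}; not (q or p) there: 2:F, 4:T, 5:F, 6:F, 8:F. ✓
4: successors {1, 7, 8}; not (q or p) there: 1:F, 7:F, 8:F. ✗
5: successors {1, 2, 5, 7, 8}; not (q or p) there: 1:F, 2:F, 5:F, 7:F, 8:F. ✗
6: successors {5, 8}; not (q or p) there: 5:F, 8:F. ✗
7: successors {3}; not (q or p) there: 3:F. ✗
8: successors {1, 3, 5, 7}; not (q or p) there: 1:F, 3:F, 5:F, 7:F. ✗
— 2 worlds.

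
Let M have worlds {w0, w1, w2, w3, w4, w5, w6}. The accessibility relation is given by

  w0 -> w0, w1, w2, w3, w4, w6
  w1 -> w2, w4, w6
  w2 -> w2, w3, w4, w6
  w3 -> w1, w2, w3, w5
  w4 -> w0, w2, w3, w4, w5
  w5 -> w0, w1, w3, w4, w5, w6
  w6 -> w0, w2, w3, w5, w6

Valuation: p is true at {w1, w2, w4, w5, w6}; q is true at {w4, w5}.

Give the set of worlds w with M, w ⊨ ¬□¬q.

{w0, w1, w2, w3, w4, w5, w6}

w0: □¬q is F. ✓
w1: □¬q is F. ✓
w2: □¬q is F. ✓
w3: □¬q is F. ✓
w4: □¬q is F. ✓
w5: □¬q is F. ✓
w6: □¬q is F. ✓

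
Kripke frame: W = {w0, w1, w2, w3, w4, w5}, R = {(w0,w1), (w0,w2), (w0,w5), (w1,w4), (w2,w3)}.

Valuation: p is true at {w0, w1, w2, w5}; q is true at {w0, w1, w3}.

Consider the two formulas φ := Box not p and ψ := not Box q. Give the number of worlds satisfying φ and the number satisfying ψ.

For Box not p:
w0: successors {w1, w2, w5}; not p there: w1:F, w2:F, w5:F. ✗
w1: successors {w4}; not p there: w4:T. ✓
w2: successors {w3}; not p there: w3:T. ✓
w3: no successors, so Box not p holds vacuously. ✓
w4: no successors, so Box not p holds vacuously. ✓
w5: no successors, so Box not p holds vacuously. ✓
— 5 worlds.
For not Box q:
w0: Box q is F. ✓
w1: Box q is F. ✓
w2: Box q is T. ✗
w3: Box q is T. ✗
w4: Box q is T. ✗
w5: Box q is T. ✗
— 2 worlds.

5 and 2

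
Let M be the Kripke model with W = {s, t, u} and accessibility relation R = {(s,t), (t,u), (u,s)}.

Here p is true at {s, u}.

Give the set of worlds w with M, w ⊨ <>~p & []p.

∅

s: <>~p is T, []p is F. ✗
t: <>~p is F, []p is T. ✗
u: <>~p is F, []p is T. ✗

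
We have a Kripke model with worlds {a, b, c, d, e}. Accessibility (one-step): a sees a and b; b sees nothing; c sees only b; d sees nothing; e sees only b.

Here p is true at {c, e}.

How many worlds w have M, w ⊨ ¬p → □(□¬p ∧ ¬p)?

a: ¬p is T, □(□¬p ∧ ¬p) is T. ✓
b: ¬p is T, □(□¬p ∧ ¬p) is T. ✓
c: ¬p is F, □(□¬p ∧ ¬p) is T. ✓
d: ¬p is T, □(□¬p ∧ ¬p) is T. ✓
e: ¬p is F, □(□¬p ∧ ¬p) is T. ✓
Satisfying worlds: {a, b, c, d, e}.

5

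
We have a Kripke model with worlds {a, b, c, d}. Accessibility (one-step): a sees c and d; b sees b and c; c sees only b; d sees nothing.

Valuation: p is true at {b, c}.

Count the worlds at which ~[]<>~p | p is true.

3

a: ~[]<>~p is T, p is F. ✓
b: ~[]<>~p is T, p is T. ✓
c: ~[]<>~p is T, p is T. ✓
d: ~[]<>~p is F, p is F. ✗
Satisfying worlds: {a, b, c}.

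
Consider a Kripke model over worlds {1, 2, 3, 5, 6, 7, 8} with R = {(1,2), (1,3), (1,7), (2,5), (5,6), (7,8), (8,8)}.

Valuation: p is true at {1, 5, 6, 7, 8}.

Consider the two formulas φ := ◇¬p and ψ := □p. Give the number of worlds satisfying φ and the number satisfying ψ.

For ◇¬p:
1: successors {2, 3, 7}; ¬p there: 2:T, 3:T, 7:F. ✓
2: successors {5}; ¬p there: 5:F. ✗
3: no successors, so ◇¬p fails. ✗
5: successors {6}; ¬p there: 6:F. ✗
6: no successors, so ◇¬p fails. ✗
7: successors {8}; ¬p there: 8:F. ✗
8: successors {8}; ¬p there: 8:F. ✗
— 1 world.
For □p:
1: successors {2, 3, 7}; p there: 2:F, 3:F, 7:T. ✗
2: successors {5}; p there: 5:T. ✓
3: no successors, so □p holds vacuously. ✓
5: successors {6}; p there: 6:T. ✓
6: no successors, so □p holds vacuously. ✓
7: successors {8}; p there: 8:T. ✓
8: successors {8}; p there: 8:T. ✓
— 6 worlds.

1 and 6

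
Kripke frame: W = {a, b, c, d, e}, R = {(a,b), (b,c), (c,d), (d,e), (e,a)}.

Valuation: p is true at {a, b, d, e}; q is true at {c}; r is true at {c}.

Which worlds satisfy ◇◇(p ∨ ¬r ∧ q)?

{b, c, d, e}

a: successors {b}; ◇(p ∨ ¬r ∧ q) there: b:F. ✗
b: successors {c}; ◇(p ∨ ¬r ∧ q) there: c:T. ✓
c: successors {d}; ◇(p ∨ ¬r ∧ q) there: d:T. ✓
d: successors {e}; ◇(p ∨ ¬r ∧ q) there: e:T. ✓
e: successors {a}; ◇(p ∨ ¬r ∧ q) there: a:T. ✓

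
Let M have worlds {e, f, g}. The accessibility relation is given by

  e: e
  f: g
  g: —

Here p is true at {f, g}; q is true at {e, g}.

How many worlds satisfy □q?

e: successors {e}; q there: e:T. ✓
f: successors {g}; q there: g:T. ✓
g: no successors, so □q holds vacuously. ✓
Satisfying worlds: {e, f, g}.

3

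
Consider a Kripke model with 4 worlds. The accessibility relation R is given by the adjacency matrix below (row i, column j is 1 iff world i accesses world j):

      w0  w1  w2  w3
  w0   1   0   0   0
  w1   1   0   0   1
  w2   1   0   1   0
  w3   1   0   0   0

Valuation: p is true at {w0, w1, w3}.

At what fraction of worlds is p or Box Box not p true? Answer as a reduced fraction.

3/4

w0: p is T, Box Box not p is F. ✓
w1: p is T, Box Box not p is F. ✓
w2: p is F, Box Box not p is F. ✗
w3: p is T, Box Box not p is F. ✓
That's 3 of 4 worlds, so 3/4.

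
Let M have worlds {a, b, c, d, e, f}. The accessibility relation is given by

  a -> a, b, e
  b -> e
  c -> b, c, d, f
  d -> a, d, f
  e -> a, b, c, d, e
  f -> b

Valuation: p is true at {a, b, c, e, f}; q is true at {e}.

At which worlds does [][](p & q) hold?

a: successors {a, b, e}; [](p & q) there: a:F, b:T, e:F. ✗
b: successors {e}; [](p & q) there: e:F. ✗
c: successors {b, c, d, f}; [](p & q) there: b:T, c:F, d:F, f:F. ✗
d: successors {a, d, f}; [](p & q) there: a:F, d:F, f:F. ✗
e: successors {a, b, c, d, e}; [](p & q) there: a:F, b:T, c:F, d:F, e:F. ✗
f: successors {b}; [](p & q) there: b:T. ✓

{f}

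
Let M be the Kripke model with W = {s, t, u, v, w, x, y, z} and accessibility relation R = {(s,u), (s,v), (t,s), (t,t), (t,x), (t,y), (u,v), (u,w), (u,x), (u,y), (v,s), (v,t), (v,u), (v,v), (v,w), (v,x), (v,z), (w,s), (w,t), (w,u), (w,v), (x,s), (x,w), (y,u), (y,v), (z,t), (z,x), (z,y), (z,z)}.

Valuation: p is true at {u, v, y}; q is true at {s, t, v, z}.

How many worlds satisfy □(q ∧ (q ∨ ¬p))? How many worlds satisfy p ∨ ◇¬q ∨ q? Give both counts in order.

For □(q ∧ (q ∨ ¬p)):
s: successors {u, v}; q ∧ (q ∨ ¬p) there: u:F, v:T. ✗
t: successors {s, t, x, y}; q ∧ (q ∨ ¬p) there: s:T, t:T, x:F, y:F. ✗
u: successors {v, w, x, y}; q ∧ (q ∨ ¬p) there: v:T, w:F, x:F, y:F. ✗
v: successors {s, t, u, v, w, x, z}; q ∧ (q ∨ ¬p) there: s:T, t:T, u:F, v:T, w:F, x:F, z:T. ✗
w: successors {s, t, u, v}; q ∧ (q ∨ ¬p) there: s:T, t:T, u:F, v:T. ✗
x: successors {s, w}; q ∧ (q ∨ ¬p) there: s:T, w:F. ✗
y: successors {u, v}; q ∧ (q ∨ ¬p) there: u:F, v:T. ✗
z: successors {t, x, y, z}; q ∧ (q ∨ ¬p) there: t:T, x:F, y:F, z:T. ✗
— 0 worlds.
For p ∨ ◇¬q ∨ q:
s: p ∨ ◇¬q is T, q is T. ✓
t: p ∨ ◇¬q is T, q is T. ✓
u: p ∨ ◇¬q is T, q is F. ✓
v: p ∨ ◇¬q is T, q is T. ✓
w: p ∨ ◇¬q is T, q is F. ✓
x: p ∨ ◇¬q is T, q is F. ✓
y: p ∨ ◇¬q is T, q is F. ✓
z: p ∨ ◇¬q is T, q is T. ✓
— 8 worlds.

0 and 8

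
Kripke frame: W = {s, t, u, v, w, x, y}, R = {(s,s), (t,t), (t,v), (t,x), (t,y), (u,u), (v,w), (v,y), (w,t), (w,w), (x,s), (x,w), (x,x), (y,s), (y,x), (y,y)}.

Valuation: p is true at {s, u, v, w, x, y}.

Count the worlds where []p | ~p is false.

1

s: []p is T, ~p is F. ✓
t: []p is F, ~p is T. ✓
u: []p is T, ~p is F. ✓
v: []p is T, ~p is F. ✓
w: []p is F, ~p is F. ✗
x: []p is T, ~p is F. ✓
y: []p is T, ~p is F. ✓
Satisfying worlds: {s, t, u, v, x, y}.
So []p | ~p fails at the other 1 world.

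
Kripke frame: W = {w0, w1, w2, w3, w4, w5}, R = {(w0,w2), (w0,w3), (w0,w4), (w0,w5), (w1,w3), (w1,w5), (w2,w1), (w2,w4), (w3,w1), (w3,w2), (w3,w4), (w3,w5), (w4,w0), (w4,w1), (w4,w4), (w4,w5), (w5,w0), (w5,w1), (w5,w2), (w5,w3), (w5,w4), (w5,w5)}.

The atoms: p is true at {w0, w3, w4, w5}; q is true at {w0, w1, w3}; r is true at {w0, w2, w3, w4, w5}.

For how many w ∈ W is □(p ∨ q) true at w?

w0: successors {w2, w3, w4, w5}; p ∨ q there: w2:F, w3:T, w4:T, w5:T. ✗
w1: successors {w3, w5}; p ∨ q there: w3:T, w5:T. ✓
w2: successors {w1, w4}; p ∨ q there: w1:T, w4:T. ✓
w3: successors {w1, w2, w4, w5}; p ∨ q there: w1:T, w2:F, w4:T, w5:T. ✗
w4: successors {w0, w1, w4, w5}; p ∨ q there: w0:T, w1:T, w4:T, w5:T. ✓
w5: successors {w0, w1, w2, w3, w4, w5}; p ∨ q there: w0:T, w1:T, w2:F, w3:T, w4:T, w5:T. ✗
Satisfying worlds: {w1, w2, w4}.

3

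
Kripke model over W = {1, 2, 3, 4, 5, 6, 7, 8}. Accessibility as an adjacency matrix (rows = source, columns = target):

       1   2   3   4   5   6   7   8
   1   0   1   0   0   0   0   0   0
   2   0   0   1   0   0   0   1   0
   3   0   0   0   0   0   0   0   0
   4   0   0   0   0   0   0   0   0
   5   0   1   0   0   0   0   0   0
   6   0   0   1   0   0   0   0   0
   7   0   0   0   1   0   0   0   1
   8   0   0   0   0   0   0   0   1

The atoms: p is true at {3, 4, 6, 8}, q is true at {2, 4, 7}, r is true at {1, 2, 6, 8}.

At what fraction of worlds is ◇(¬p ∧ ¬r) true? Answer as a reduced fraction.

1: successors {2}; ¬p ∧ ¬r there: 2:F. ✗
2: successors {3, 7}; ¬p ∧ ¬r there: 3:F, 7:T. ✓
3: no successors, so ◇(¬p ∧ ¬r) fails. ✗
4: no successors, so ◇(¬p ∧ ¬r) fails. ✗
5: successors {2}; ¬p ∧ ¬r there: 2:F. ✗
6: successors {3}; ¬p ∧ ¬r there: 3:F. ✗
7: successors {4, 8}; ¬p ∧ ¬r there: 4:F, 8:F. ✗
8: successors {8}; ¬p ∧ ¬r there: 8:F. ✗
That's 1 of 8 worlds, so 1/8.

1/8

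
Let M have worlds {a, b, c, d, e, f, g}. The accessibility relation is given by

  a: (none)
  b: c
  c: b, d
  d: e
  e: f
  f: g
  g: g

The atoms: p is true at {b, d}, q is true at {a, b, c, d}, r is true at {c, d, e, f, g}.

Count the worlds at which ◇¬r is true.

a: no successors, so ◇¬r fails. ✗
b: successors {c}; ¬r there: c:F. ✗
c: successors {b, d}; ¬r there: b:T, d:F. ✓
d: successors {e}; ¬r there: e:F. ✗
e: successors {f}; ¬r there: f:F. ✗
f: successors {g}; ¬r there: g:F. ✗
g: successors {g}; ¬r there: g:F. ✗
Satisfying worlds: {c}.

1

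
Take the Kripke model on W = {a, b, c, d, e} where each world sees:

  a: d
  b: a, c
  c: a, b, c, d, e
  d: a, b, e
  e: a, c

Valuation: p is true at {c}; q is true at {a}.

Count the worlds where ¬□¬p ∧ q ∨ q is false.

4

a: ¬□¬p ∧ q is F, q is T. ✓
b: ¬□¬p ∧ q is F, q is F. ✗
c: ¬□¬p ∧ q is F, q is F. ✗
d: ¬□¬p ∧ q is F, q is F. ✗
e: ¬□¬p ∧ q is F, q is F. ✗
Satisfying worlds: {a}.
So ¬□¬p ∧ q ∨ q fails at the other 4 worlds.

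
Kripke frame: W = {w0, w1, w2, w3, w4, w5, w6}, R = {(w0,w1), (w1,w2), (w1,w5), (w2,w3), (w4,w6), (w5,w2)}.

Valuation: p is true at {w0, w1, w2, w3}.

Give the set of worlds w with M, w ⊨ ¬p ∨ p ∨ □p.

{w0, w1, w2, w3, w4, w5, w6}

w0: ¬p is F, p ∨ □p is T. ✓
w1: ¬p is F, p ∨ □p is T. ✓
w2: ¬p is F, p ∨ □p is T. ✓
w3: ¬p is F, p ∨ □p is T. ✓
w4: ¬p is T, p ∨ □p is F. ✓
w5: ¬p is T, p ∨ □p is T. ✓
w6: ¬p is T, p ∨ □p is T. ✓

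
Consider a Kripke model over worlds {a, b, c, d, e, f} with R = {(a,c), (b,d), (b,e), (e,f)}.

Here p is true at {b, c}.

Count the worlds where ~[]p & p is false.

a: ~[]p is F, p is F. ✗
b: ~[]p is T, p is T. ✓
c: ~[]p is F, p is T. ✗
d: ~[]p is F, p is F. ✗
e: ~[]p is T, p is F. ✗
f: ~[]p is F, p is F. ✗
Satisfying worlds: {b}.
So ~[]p & p fails at the other 5 worlds.

5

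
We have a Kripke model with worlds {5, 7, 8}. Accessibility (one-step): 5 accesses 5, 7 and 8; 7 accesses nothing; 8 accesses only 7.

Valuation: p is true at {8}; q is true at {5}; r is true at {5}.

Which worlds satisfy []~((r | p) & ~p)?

5: successors {5, 7, 8}; ~((r | p) & ~p) there: 5:F, 7:T, 8:T. ✗
7: no successors, so []~((r | p) & ~p) holds vacuously. ✓
8: successors {7}; ~((r | p) & ~p) there: 7:T. ✓

{7, 8}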